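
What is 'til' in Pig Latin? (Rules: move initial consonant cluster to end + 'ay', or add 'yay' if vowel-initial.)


'til': move consonant cluster 't' to end and add 'ay': 'iltay'.

iltay


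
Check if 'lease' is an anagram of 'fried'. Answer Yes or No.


Sorted letters of 'lease': 'aeels'
Sorted letters of 'fried': 'defir'
They do not match.

No


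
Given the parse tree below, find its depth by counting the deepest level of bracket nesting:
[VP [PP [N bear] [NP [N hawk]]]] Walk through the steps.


Count bracket nesting levels:
'[' at pos 0: depth = 1
'[' at pos 4: depth = 2
'[' at pos 8: depth = 3
'[' at pos 17: depth = 3
'[' at pos 21: depth = 4
Maximum depth reached: 4

4


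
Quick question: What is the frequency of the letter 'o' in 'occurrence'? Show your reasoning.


Letter 'o' in 'occurrence': found at position(s) 1 = 1 occurrence(s).

1


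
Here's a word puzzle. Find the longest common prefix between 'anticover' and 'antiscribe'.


Compare from the start: 4 characters match: 'anti'. Mismatch at position 5: 'c' vs 's'.

anti


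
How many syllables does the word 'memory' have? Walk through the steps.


Break 'memory' into syllables: mem-o-ry -> mem | o | ry = 3 syllables

3 syllables


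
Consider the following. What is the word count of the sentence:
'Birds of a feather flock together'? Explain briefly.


Split into words: Birds | of | a | feather | flock | together = 6 words.

6


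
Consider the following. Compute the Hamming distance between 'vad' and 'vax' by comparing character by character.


Alignment:
Position 1: 'v' vs 'v' = match
Position 2: 'a' vs 'a' = match
Position 3: 'd' vs 'x' = DIFFER
Total differences: 1

1


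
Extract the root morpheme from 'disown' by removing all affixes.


Remove prefix 'dis' from 'disown' to get root 'own'.

own


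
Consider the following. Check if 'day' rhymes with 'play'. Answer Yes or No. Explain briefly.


Rime (stressed vowel + following sounds) of 'day': -ay = /eɪ/
Rime of 'play': -ay = /eɪ/
/eɪ/ and /eɪ/ are the same ending sound, so the words rhyme.

Yes


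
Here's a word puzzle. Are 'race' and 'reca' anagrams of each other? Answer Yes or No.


Sorted letters of 'race': 'acer'
Sorted letters of 'reca': 'acer'
They match.

Yes


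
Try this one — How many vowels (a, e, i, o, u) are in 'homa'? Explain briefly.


Vowels in 'homa': o, a = 2 vowels.

2


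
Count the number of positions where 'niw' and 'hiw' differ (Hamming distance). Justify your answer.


Alignment:
Position 1: 'n' vs 'h' = DIFFER
Position 2: 'i' vs 'i' = match
Position 3: 'w' vs 'w' = match
Total differences: 1

1


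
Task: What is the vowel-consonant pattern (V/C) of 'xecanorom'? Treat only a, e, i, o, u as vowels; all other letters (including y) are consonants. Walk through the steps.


Letter mapping: x = C, e = V, c = C, a = V, n = C, o = V, r = C, o = V, m = C.

CVCVCVCVC


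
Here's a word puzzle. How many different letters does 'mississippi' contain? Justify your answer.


Unique letters in 'mississippi': {i, m, p, s} = 4 distinct letters.

4


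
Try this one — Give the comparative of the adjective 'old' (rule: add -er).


Apply comparative formation (add -er): 'old' -> 'older'.

older


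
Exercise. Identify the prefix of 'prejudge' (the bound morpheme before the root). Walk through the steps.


The word 'prejudge' = 'pre' (prefix) + 'judge' (root). The prefix is 'pre'.

pre


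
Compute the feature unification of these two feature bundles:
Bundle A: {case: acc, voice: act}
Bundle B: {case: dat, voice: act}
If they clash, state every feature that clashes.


Compare features:
case: A=acc vs B=dat -> CLASH
voice: A=act vs B=act -> unified: act
Clash detected on feature 'case' (acc vs dat); unification fails.

CLASH on 'case' (acc vs dat)


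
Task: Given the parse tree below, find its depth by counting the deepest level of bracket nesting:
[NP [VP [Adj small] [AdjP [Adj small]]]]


Count bracket nesting levels:
'[' at pos 0: depth = 1
'[' at pos 4: depth = 2
'[' at pos 8: depth = 3
'[' at pos 20: depth = 3
'[' at pos 26: depth = 4
Maximum depth reached: 4

4


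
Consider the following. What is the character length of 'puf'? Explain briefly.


Spell out 'puf' and number each letter: p(1), u(2), f(3). Total: 3 letters.

3


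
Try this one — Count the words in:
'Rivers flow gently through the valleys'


Split into words: Rivers | flow | gently | through | the | valleys = 6 words.

6


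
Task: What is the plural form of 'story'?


Apply rule: Change -y to -ies (consonant + y). 'story' becomes 'stories'.

stories


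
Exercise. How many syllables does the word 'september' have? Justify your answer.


Break 'september' into syllables: sep-tem-ber -> sep | tem | ber = 3 syllables

3 syllables


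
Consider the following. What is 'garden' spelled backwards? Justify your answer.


Reverse 'garden' character by character: 'nedrag'.

nedrag


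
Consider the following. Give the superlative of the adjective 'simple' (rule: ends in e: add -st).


Apply superlative formation (ends in e: add -st): 'simple' -> 'simplest'.

simplest


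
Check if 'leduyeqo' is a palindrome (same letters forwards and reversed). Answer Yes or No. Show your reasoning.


Forward: 'leduyeqo'
Reversed: 'oqeyudel'
They differ.

No


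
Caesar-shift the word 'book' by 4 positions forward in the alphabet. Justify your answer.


Shift each letter by 4: b -> f, o -> s, o -> s, k -> o. Result: 'fsso'.

fsso


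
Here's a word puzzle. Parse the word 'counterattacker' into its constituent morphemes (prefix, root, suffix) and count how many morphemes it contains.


Step 1: Identify prefix: 'counter' (meaning: against)
Step 2: Identify root: 'attack'
Step 3: Identify suffix(es): 'er'
Decomposition: counter- (prefix: against) + attack (root) + -er (suffix: one who)
Total morphemes: 3

3 morphemes (counter- (prefix: against) + attack (root) + -er (suffix: one who))


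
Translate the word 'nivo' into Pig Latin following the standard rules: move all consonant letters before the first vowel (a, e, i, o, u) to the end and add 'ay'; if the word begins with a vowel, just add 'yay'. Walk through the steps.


'nivo': move consonant cluster 'n' to end and add 'ay': 'ivonay'.

ivonay


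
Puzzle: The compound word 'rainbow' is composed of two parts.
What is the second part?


Split 'rainbow' into 'rain' + 'bow'. The second part is 'bow'.

bow


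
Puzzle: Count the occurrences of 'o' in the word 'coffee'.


Letter 'o' in 'coffee': found at position(s) 2 = 1 occurrence(s).

1


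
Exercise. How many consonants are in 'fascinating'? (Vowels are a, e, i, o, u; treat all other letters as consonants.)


Consonants in 'fascinating': f, s, c, n, t, n, g = 7 consonants.

7


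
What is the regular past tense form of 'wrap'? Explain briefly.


Apply rule: Double final consonant and add -ed. 'wrap' becomes 'wrapped'.

wrapped


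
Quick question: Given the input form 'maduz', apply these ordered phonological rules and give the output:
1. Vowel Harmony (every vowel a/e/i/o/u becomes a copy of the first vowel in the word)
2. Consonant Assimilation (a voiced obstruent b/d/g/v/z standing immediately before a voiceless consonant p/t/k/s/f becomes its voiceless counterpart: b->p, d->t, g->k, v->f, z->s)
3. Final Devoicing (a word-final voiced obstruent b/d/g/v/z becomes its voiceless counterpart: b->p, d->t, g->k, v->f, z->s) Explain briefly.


Starting form: 'maduz'
Rule 1: Vowel Harmony: all vowels become 'a' (matching first vowel). 'maduz' -> 'madaz'
Rule 2: Consonant Assimilation: no voiced obstruent (b/d/g/v/z) stands immediately before a voiceless consonant (p/t/k/s/f). No change.
Rule 3: Final Devoicing: word-final voiced obstruent 'z' becomes voiceless 's'. 'madaz' -> 'madas'
Final form: 'madas'

madas


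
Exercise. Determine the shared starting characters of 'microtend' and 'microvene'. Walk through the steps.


Compare from the start: 5 characters match: 'micro'. Mismatch at position 6: 't' vs 'v'.

micro


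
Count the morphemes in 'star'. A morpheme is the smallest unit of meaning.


Decomposition: star (free morpheme) = 1 morpheme(s)

1 morphemes


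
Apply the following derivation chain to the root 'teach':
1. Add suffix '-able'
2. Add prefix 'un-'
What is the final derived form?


Step 1: Add suffix '-able' to 'teach' = 'teachable'
Step 2: Add prefix 'un-' to 'teachable' = 'unteachable'

unteachable


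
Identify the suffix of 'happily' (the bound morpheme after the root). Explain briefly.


The word 'happily' = 'happy' (root) + '-ly' (suffix). The suffix is '-ly'.

ly


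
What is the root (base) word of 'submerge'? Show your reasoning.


Remove prefix 'sub' from 'submerge' to get root 'merge'.

merge


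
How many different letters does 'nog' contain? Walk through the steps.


Unique letters in 'nog': {g, n, o} = 3 distinct letters.

3


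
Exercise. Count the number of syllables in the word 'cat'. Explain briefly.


Break 'cat' into syllables: cat -> cat = 1 syllable

1 syllable


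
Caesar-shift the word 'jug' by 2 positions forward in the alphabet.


Shift each letter by 2: j -> l, u -> w, g -> i. Result: 'lwi'.

lwi


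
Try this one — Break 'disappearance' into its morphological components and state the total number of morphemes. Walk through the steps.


Step 1: Identify prefix: 'dis' (meaning: not/apart)
Step 2: Identify root: 'appear'
Step 3: Identify suffix(es): 'ance'
Decomposition: dis- (prefix: not/apart) + appear (root) + -ance (suffix: state/act)
Total morphemes: 3

3 morphemes (dis- (prefix: not/apart) + appear (root) + -ance (suffix: state/act))


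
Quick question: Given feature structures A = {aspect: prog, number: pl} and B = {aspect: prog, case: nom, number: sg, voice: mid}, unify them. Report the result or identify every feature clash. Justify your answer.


Compare features:
aspect: A=prog vs B=prog -> unified: prog
case: A=_ vs B=nom -> unified: nom
number: A=pl vs B=sg -> CLASH
voice: A=_ vs B=mid -> unified: mid
Clash detected on feature 'number' (pl vs sg); unification fails.

CLASH on 'number' (pl vs sg)


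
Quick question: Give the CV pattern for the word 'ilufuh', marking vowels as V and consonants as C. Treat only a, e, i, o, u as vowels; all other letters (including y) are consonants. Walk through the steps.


Letter mapping: i = V, l = C, u = V, f = C, u = V, h = C.

VCVCVC


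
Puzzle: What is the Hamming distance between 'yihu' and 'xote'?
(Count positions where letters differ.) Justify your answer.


Alignment:
Position 1: 'y' vs 'x' = DIFFER
Position 2: 'i' vs 'o' = DIFFER
Position 3: 'h' vs 't' = DIFFER
Position 4: 'u' vs 'e' = DIFFER
Total differences: 4

4


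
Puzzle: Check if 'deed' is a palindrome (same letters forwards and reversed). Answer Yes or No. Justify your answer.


Forward: 'deed'
Reversed: 'deed'
They are identical.

Yes


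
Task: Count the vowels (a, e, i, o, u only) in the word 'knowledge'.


Vowels in 'knowledge': o, e, e = 3 vowels.

3


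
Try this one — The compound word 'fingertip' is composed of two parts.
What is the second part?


Split 'fingertip' into 'finger' + 'tip'. The second part is 'tip'.

tip


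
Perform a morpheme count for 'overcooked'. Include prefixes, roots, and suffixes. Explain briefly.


Decomposition: over- (prefix) + cook (root) + -ed (suffix) = 3 morpheme(s)

3 morphemes


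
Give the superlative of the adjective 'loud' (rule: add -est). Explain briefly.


Apply superlative formation (add -est): 'loud' -> 'loudest'.

loudest


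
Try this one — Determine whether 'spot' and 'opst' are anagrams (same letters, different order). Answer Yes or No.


Sorted letters of 'spot': 'opst'
Sorted letters of 'opst': 'opst'
They match.

Yes


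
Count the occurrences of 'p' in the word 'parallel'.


Letter 'p' in 'parallel': found at position(s) 1 = 1 occurrence(s).

1


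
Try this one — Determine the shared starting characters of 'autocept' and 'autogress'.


Compare from the start: 4 characters match: 'auto'. Mismatch at position 5: 'c' vs 'g'.

auto


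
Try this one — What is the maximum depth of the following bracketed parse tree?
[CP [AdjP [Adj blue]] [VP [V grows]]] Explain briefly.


Count bracket nesting levels:
'[' at pos 0: depth = 1
'[' at pos 4: depth = 2
'[' at pos 10: depth = 3
'[' at pos 22: depth = 2
'[' at pos 26: depth = 3
Maximum depth reached: 3

3


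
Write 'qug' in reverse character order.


Reverse 'qug' character by character: 'guq'.

guq


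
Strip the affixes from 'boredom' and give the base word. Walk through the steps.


Remove suffix '-dom' from 'boredom' to get root 'bore'.

bore


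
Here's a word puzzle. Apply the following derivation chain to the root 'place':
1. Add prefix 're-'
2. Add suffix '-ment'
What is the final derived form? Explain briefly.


Step 1: Add prefix 're-' to 'place' = 'replace'
Step 2: Add suffix '-ment' to 'replace' = 'replacement'

replacement


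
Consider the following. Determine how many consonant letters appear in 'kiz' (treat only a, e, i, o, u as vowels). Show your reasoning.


Consonants in 'kiz': k, z = 2 consonants.

2


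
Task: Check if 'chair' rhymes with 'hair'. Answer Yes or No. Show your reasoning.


Rime (stressed vowel + following sounds) of 'chair': -air = /ɛər/
Rime of 'hair': -air = /ɛər/
/ɛər/ and /ɛər/ are the same ending sound, so the words rhyme.

Yes


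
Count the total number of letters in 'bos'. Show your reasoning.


Spell out 'bos' and number each letter: b(1), o(2), s(3). Total: 3 letters.

3


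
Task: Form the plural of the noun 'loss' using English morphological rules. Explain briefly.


Apply rule: Add -es (sibilant/fricative ending). 'loss' becomes 'losses'.

losses


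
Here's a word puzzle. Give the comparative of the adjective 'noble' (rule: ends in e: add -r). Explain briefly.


Apply comparative formation (ends in e: add -r): 'noble' -> 'nobler'.

nobler


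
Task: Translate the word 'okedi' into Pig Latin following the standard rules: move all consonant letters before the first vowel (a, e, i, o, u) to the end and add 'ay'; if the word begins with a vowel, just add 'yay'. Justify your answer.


'okedi' starts with a vowel, so add 'yay': 'okediyay'.

okediyay


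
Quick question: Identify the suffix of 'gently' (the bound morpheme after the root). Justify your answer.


The word 'gently' = 'gentle' (root) + '-ly' (suffix). The suffix is '-ly'.

ly


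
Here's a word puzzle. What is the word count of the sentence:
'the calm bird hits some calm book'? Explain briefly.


Split into words: the | calm | bird | hits | some | calm | book = 7 words.

7


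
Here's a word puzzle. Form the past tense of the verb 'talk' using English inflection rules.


Apply rule: Add -ed. 'talk' becomes 'talked'.

talked


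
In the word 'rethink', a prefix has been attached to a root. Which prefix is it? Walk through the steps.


The word 'rethink' = 're' (prefix) + 'think' (root). The prefix is 're'.

re


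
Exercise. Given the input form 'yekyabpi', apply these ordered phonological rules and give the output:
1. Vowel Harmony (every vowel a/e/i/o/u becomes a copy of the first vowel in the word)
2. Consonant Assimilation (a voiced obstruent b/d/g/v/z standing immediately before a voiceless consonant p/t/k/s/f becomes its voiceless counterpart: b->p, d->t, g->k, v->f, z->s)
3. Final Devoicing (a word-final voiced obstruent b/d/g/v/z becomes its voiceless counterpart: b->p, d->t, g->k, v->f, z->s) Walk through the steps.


Starting form: 'yekyabpi'
Rule 1: Vowel Harmony: all vowels become 'e' (matching first vowel). 'yekyabpi' -> 'yekyebpe'
Rule 2: Consonant Assimilation: voiced obstruent before voiceless consonant becomes voiceless ('bp' -> 'pp'). 'yekyebpe' -> 'yekyeppe'
Rule 3: Final Devoicing: the word ends in the vowel 'e', not a consonant. No change.
Final form: 'yekyeppe'

yekyeppe


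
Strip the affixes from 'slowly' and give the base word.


Remove suffix '-ly' from 'slowly' to get root 'slow'.

slow


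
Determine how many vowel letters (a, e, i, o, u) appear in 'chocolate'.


Vowels in 'chocolate': o, o, a, e = 4 vowels.

4


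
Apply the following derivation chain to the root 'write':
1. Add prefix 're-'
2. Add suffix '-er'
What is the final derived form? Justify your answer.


Step 1: Add prefix 're-' to 'write' = 'rewrite'
Step 2: Add suffix '-er' to 'rewrite' = 'rewriter'

rewriter


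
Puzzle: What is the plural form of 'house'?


Apply rule: Add -s. 'house' becomes 'houses'.

houses


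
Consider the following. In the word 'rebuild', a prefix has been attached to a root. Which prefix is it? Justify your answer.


The word 'rebuild' = 're' (prefix) + 'build' (root). The prefix is 're'.

re


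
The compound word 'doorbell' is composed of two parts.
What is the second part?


Split 'doorbell' into 'door' + 'bell'. The second part is 'bell'.

bell


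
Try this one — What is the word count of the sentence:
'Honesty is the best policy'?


Split into words: Honesty | is | the | best | policy = 5 words.

5


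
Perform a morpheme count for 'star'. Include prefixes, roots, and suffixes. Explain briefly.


Decomposition: star (free morpheme) = 1 morpheme(s)

1 morphemes


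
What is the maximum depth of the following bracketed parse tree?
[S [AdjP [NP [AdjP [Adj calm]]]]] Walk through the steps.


Count bracket nesting levels:
'[' at pos 0: depth = 1
'[' at pos 3: depth = 2
'[' at pos 9: depth = 3
'[' at pos 13: depth = 4
'[' at pos 19: depth = 5
Maximum depth reached: 5

5


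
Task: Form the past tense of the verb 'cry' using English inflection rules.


Apply rule: Change -y to -ied. 'cry' becomes 'cried'.

cried


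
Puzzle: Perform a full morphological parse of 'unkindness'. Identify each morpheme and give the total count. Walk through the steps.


Step 1: Identify prefix: 'un' (meaning: not/reverse)
Step 2: Identify root: 'kind'
Step 3: Identify suffix(es): 'ness'
Decomposition: un- (prefix: not/reverse) + kind (root) + -ness (suffix: state of)
Total morphemes: 3

3 morphemes (un- (prefix: not/reverse) + kind (root) + -ness (suffix: state of))


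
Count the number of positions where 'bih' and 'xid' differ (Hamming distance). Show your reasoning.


Alignment:
Position 1: 'b' vs 'x' = DIFFER
Position 2: 'i' vs 'i' = match
Position 3: 'h' vs 'd' = DIFFER
Total differences: 2

2


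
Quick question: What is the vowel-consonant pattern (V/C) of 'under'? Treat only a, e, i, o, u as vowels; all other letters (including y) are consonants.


Letter mapping: u = V, n = C, d = C, e = V, r = C.

VCCVC


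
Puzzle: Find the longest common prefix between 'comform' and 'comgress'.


Compare from the start: 3 characters match: 'com'. Mismatch at position 4: 'f' vs 'g'.

com


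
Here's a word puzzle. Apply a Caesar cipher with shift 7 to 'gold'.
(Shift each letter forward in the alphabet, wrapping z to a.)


Shift each letter by 7: g -> n, o -> v, l -> s, d -> k. Result: 'nvsk'.

nvsk


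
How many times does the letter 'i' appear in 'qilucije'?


Letter 'i' in 'qilucije': found at position(s) 2, 6 = 2 occurrence(s).

2


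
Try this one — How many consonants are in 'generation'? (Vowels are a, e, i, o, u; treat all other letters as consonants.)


Consonants in 'generation': g, n, r, t, n = 5 consonants.

5


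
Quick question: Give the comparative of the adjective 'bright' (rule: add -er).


Apply comparative formation (add -er): 'bright' -> 'brighter'.

brighter


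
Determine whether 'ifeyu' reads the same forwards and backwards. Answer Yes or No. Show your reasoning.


Forward: 'ifeyu'
Reversed: 'uyefi'
They differ.

No


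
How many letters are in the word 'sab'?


Spell out 'sab' and number each letter: s(1), a(2), b(3). Total: 3 letters.

3


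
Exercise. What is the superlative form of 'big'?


Apply superlative formation (double final consonant, add -est): 'big' -> 'biggest'.

biggest


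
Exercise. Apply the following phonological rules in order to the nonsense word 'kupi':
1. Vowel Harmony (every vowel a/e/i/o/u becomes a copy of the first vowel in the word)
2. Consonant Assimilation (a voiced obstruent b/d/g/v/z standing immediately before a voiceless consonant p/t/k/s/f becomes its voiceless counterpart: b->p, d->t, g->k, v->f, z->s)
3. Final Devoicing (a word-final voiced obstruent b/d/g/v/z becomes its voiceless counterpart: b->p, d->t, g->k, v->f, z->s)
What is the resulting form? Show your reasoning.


Starting form: 'kupi'
Rule 1: Vowel Harmony: all vowels become 'u' (matching first vowel). 'kupi' -> 'kupu'
Rule 2: Consonant Assimilation: no voiced obstruent (b/d/g/v/z) stands immediately before a voiceless consonant (p/t/k/s/f). No change.
Rule 3: Final Devoicing: the word ends in the vowel 'u', not a consonant. No change.
Final form: 'kupu'

kupu


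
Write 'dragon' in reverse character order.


Reverse 'dragon' character by character: 'nogard'.

nogard


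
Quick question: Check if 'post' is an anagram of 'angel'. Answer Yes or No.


Sorted letters of 'post': 'opst'
Sorted letters of 'angel': 'aegln'
They do not match.

No


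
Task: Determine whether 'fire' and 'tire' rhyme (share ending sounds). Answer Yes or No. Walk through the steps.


Rime (stressed vowel + following sounds) of 'fire': -ire = /aɪər/
Rime of 'tire': -ire = /aɪər/
/aɪər/ and /aɪər/ are the same ending sound, so the words rhyme.

Yes


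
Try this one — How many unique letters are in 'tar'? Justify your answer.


Unique letters in 'tar': {a, r, t} = 3 distinct letters.

3


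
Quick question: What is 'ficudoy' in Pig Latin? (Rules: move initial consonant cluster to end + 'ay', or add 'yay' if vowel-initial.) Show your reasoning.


'ficudoy': move consonant cluster 'f' to end and add 'ay': 'icudoyfay'.

icudoyfay


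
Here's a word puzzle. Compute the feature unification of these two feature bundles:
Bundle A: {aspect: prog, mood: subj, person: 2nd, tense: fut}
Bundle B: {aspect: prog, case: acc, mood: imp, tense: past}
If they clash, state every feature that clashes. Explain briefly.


Compare features:
aspect: A=prog vs B=prog -> unified: prog
case: A=_ vs B=acc -> unified: acc
mood: A=subj vs B=imp -> CLASH
person: A=2nd vs B=_ -> unified: 2nd
tense: A=fut vs B=past -> CLASH
Clashes detected on features 'mood' (subj vs imp) and 'tense' (fut vs past); unification fails.

CLASH on 'mood' (subj vs imp) and 'tense' (fut vs past)


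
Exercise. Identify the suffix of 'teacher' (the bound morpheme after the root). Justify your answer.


The word 'teacher' = 'teach' (root) + '-er' (suffix). The suffix is '-er'.

er


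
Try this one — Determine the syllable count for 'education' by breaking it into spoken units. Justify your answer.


Break 'education' into syllables: ed-u-ca-tion -> ed | u | ca | tion = 4 syllables

4 syllables


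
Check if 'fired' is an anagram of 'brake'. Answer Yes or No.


Sorted letters of 'fired': 'defir'
Sorted letters of 'brake': 'abekr'
They do not match.

No


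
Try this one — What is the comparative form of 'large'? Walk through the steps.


Apply comparative formation (ends in e: add -r): 'large' -> 'larger'.

larger


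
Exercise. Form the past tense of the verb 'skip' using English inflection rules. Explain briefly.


Apply rule: Double final consonant and add -ed. 'skip' becomes 'skipped'.

skipped


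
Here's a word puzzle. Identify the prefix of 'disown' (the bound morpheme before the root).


The word 'disown' = 'dis' (prefix) + 'own' (root). The prefix is 'dis'.

dis


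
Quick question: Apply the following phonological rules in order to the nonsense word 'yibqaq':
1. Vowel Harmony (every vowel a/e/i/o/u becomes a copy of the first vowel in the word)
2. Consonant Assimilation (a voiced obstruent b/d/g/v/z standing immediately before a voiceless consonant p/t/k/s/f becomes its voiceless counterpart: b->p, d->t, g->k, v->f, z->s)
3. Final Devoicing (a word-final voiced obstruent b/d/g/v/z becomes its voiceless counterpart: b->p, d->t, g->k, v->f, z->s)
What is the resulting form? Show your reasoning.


Starting form: 'yibqaq'
Rule 1: Vowel Harmony: all vowels become 'i' (matching first vowel). 'yibqaq' -> 'yibqiq'
Rule 2: Consonant Assimilation: no voiced obstruent (b/d/g/v/z) stands immediately before a voiceless consonant (p/t/k/s/f). No change.
Rule 3: Final Devoicing: final consonant 'q' is not one of the voiced obstruents b/d/g/v/z. No change.
Final form: 'yibqiq'

yibqiq


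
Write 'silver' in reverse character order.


Reverse 'silver' character by character: 'revlis'.

revlis


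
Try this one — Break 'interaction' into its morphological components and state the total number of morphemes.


Step 1: Identify prefix: 'inter' (meaning: between)
Step 2: Identify root: 'act'
Step 3: Identify suffix(es): 'ion'
Decomposition: inter- (prefix: between) + act (root) + -ion (suffix: act of)
Total morphemes: 3

3 morphemes (inter- (prefix: between) + act (root) + -ion (suffix: act of))


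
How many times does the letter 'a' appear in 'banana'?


Letter 'a' in 'banana': found at position(s) 2, 4, 6 = 3 occurrence(s).

3


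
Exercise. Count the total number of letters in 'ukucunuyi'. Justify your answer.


Spell out 'ukucunuyi' and number each letter: u(1), k(2), u(3), c(4), u(5), n(6), u(7), y(8), i(9). Total: 9 letters.

9


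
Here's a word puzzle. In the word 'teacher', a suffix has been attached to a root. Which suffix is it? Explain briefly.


The word 'teacher' = 'teach' (root) + '-er' (suffix). The suffix is '-er'.

er


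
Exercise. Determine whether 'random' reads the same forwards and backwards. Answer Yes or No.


Forward: 'random'
Reversed: 'modnar'
They differ.

No


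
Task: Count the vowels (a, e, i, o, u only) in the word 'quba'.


Vowels in 'quba': u, a = 2 vowels.

2


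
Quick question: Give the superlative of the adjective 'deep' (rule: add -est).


Apply superlative formation (add -est): 'deep' -> 'deepest'.

deepest


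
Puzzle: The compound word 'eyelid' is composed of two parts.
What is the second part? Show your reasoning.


Split 'eyelid' into 'eye' + 'lid'. The second part is 'lid'.

lid


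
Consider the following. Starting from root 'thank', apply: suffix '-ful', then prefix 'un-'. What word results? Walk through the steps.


Step 1: Add suffix '-ful' to 'thank' = 'thankful'
Step 2: Add prefix 'un-' to 'thankful' = 'unthankful'

unthankful


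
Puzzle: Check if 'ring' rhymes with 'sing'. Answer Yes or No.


Rime (stressed vowel + following sounds) of 'ring': -ing = /ɪŋ/
Rime of 'sing': -ing = /ɪŋ/
/ɪŋ/ and /ɪŋ/ are the same ending sound, so the words rhyme.

Yes


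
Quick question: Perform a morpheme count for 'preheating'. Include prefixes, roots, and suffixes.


Decomposition: pre- (prefix) + heat (root) + -ing (suffix) = 3 morpheme(s)

3 morphemes


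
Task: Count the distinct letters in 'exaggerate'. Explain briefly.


Unique letters in 'exaggerate': {a, e, g, r, t, x} = 6 distinct letters.

6


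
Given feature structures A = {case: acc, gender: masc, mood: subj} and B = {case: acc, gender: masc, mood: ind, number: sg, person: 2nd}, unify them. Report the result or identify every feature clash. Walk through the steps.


Compare features:
case: A=acc vs B=acc -> unified: acc
gender: A=masc vs B=masc -> unified: masc
mood: A=subj vs B=ind -> CLASH
number: A=_ vs B=sg -> unified: sg
person: A=_ vs B=2nd -> unified: 2nd
Clash detected on feature 'mood' (subj vs ind); unification fails.

CLASH on 'mood' (subj vs ind)


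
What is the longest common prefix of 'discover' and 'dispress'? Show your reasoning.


Compare from the start: 3 characters match: 'dis'. Mismatch at position 4: 'c' vs 'p'.

dis


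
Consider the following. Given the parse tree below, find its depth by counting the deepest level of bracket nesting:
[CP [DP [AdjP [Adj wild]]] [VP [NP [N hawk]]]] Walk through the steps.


Count bracket nesting levels:
'[' at pos 0: depth = 1
'[' at pos 4: depth = 2
'[' at pos 8: depth = 3
'[' at pos 14: depth = 4
'[' at pos 27: depth = 2
'[' at pos 31: depth = 3
'[' at pos 35: depth = 4
Maximum depth reached: 4

4


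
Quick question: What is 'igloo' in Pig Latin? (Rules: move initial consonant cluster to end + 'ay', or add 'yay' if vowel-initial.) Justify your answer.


'igloo' starts with a vowel, so add 'yay': 'iglooyay'.

iglooyay


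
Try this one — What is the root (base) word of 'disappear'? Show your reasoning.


Remove prefix 'dis' from 'disappear' to get root 'appear'.

appear


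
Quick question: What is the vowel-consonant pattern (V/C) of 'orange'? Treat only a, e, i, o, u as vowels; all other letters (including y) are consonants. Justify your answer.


Letter mapping: o = V, r = C, a = V, n = C, g = C, e = V.

VCVCCV


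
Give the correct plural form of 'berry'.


Apply rule: Change -y to -ies (consonant + y). 'berry' becomes 'berries'.

berries


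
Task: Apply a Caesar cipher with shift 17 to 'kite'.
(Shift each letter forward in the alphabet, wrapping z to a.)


Shift each letter by 17: k -> b, i -> z, t -> k, e -> v. Result: 'bzkv'.

bzkv


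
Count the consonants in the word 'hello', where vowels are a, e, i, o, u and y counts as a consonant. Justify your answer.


Consonants in 'hello': h, l, l = 3 consonants.

3


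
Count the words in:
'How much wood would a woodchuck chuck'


Split into words: How | much | wood | would | a | woodchuck | chuck = 7 words.

7


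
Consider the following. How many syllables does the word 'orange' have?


Break 'orange' into syllables: or-ange -> or | ange = 2 syllables

2 syllables


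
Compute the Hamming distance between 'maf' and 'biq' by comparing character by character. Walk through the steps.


Alignment:
Position 1: 'm' vs 'b' = DIFFER
Position 2: 'a' vs 'i' = DIFFER
Position 3: 'f' vs 'q' = DIFFER
Total differences: 3

3


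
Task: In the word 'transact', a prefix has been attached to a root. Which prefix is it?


The word 'transact' = 'trans' (prefix) + 'act' (root). The prefix is 'trans'.

trans


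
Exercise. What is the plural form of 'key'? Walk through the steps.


Apply rule: Add -s. 'key' becomes 'keys'.

keys


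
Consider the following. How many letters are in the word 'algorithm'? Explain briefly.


Spell out 'algorithm' and number each letter: a(1), l(2), g(3), o(4), r(5), i(6), t(7), h(8), m(9). Total: 9 letters.

9


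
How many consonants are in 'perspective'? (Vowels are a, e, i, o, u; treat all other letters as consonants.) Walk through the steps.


Consonants in 'perspective': p, r, s, p, c, t, v = 7 consonants.

7


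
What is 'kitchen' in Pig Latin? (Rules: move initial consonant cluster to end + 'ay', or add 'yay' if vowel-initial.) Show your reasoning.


'kitchen': move consonant cluster 'k' to end and add 'ay': 'itchenkay'.

itchenkay


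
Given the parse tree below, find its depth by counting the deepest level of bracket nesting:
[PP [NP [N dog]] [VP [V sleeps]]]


Count bracket nesting levels:
'[' at pos 0: depth = 1
'[' at pos 4: depth = 2
'[' at pos 8: depth = 3
'[' at pos 17: depth = 2
'[' at pos 21: depth = 3
Maximum depth reached: 3

3


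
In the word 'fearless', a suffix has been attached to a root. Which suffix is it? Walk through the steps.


The word 'fearless' = 'fear' (root) + '-less' (suffix). The suffix is '-less'.

less


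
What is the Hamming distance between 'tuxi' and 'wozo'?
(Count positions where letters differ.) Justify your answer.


Alignment:
Position 1: 't' vs 'w' = DIFFER
Position 2: 'u' vs 'o' = DIFFER
Position 3: 'x' vs 'z' = DIFFER
Position 4: 'i' vs 'o' = DIFFER
Total differences: 4

4


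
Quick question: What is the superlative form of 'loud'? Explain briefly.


Apply superlative formation (add -est): 'loud' -> 'loudest'.

loudest


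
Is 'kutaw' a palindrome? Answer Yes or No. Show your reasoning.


Forward: 'kutaw'
Reversed: 'watuk'
They differ.

No


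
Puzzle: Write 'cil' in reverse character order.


Reverse 'cil' character by character: 'lic'.

lic


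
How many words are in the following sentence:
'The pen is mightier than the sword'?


Split into words: The | pen | is | mightier | than | the | sword = 7 words.

7


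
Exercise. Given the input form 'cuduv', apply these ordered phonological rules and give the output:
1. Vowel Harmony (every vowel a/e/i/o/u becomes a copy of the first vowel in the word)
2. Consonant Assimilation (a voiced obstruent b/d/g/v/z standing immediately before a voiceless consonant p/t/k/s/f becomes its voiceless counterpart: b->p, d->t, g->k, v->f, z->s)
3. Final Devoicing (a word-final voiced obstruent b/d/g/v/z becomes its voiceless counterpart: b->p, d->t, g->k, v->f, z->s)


Starting form: 'cuduv'
Rule 1: Vowel Harmony: all vowels already match. No change.
Rule 2: Consonant Assimilation: no voiced obstruent (b/d/g/v/z) stands immediately before a voiceless consonant (p/t/k/s/f). No change.
Rule 3: Final Devoicing: word-final voiced obstruent 'v' becomes voiceless 'f'. 'cuduv' -> 'cuduf'
Final form: 'cuduf'

cuduf


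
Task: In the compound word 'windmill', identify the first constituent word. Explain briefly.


Split 'windmill' into 'wind' + 'mill'. The first part is 'wind'.

wind


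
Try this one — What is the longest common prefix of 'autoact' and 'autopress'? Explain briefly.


Compare from the start: 4 characters match: 'auto'. Mismatch at position 5: 'a' vs 'p'.

auto


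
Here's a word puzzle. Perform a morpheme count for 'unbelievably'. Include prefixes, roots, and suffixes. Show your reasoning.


Decomposition: un- (prefix) + believe (root) + -able (suffix) + -ly (suffix) = 4 morpheme(s)

4 morphemes


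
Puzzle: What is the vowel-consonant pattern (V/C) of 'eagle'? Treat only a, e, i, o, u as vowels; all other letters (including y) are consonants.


Letter mapping: e = V, a = V, g = C, l = C, e = V.

VVCCV


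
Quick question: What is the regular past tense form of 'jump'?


Apply rule: Add -ed. 'jump' becomes 'jumped'.

jumped


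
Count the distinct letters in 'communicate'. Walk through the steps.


Unique letters in 'communicate': {a, c, e, i, m, n, o, t, u} = 9 distinct letters.

9


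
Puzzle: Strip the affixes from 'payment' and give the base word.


Remove suffix '-ment' from 'payment' to get root 'pay'.

pay


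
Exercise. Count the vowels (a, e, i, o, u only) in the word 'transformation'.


Vowels in 'transformation': a, o, a, i, o = 5 vowels.

5


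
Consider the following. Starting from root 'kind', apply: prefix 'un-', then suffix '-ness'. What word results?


Step 1: Add prefix 'un-' to 'kind' = 'unkind'
Step 2: Add suffix '-ness' to 'unkind' = 'unkindness'

unkindness


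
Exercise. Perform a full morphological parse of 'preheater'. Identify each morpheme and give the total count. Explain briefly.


Step 1: Identify prefix: 'pre' (meaning: before)
Step 2: Identify root: 'heat'
Step 3: Identify suffix(es): 'er'
Decomposition: pre- (prefix: before) + heat (root) + -er (suffix: one who)
Total morphemes: 3

3 morphemes (pre- (prefix: before) + heat (root) + -er (suffix: one who))


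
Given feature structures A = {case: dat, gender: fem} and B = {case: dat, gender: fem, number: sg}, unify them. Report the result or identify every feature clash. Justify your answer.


Compare features:
case: A=dat vs B=dat -> unified: dat
gender: A=fem vs B=fem -> unified: fem
number: A=_ vs B=sg -> unified: sg
No clashes found.

Unified: {case: dat, gender: fem, number: sg}


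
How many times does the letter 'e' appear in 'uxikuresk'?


Letter 'e' in 'uxikuresk': found at position(s) 7 = 1 occurrence(s).

1


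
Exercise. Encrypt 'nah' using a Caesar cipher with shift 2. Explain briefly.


Shift each letter by 2: n -> p, a -> c, h -> j. Result: 'pcj'.

pcj


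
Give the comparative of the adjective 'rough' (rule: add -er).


Apply comparative formation (add -er): 'rough' -> 'rougher'.

rougher


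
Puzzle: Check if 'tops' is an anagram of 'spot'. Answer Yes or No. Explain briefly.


Sorted letters of 'tops': 'opst'
Sorted letters of 'spot': 'opst'
They match.

Yes


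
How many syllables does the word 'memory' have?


Break 'memory' into syllables: mem-o-ry -> mem | o | ry = 3 syllables

3 syllables


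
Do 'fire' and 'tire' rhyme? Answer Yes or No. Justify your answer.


Rime (stressed vowel + following sounds) of 'fire': -ire = /aɪər/
Rime of 'tire': -ire = /aɪər/
/aɪər/ and /aɪər/ are the same ending sound, so the words rhyme.

Yes


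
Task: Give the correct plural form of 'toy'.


Apply rule: Add -s. 'toy' becomes 'toys'.

toys


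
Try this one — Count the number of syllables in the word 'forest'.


Break 'forest' into syllables: for-est -> for | est = 2 syllables

2 syllables


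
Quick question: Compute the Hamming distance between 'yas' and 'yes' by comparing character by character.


Alignment:
Position 1: 'y' vs 'y' = match
Position 2: 'a' vs 'e' = DIFFER
Position 3: 's' vs 's' = match
Total differences: 1

1


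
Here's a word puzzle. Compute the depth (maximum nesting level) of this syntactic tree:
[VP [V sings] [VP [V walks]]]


Count bracket nesting levels:
'[' at pos 0: depth = 1
'[' at pos 4: depth = 2
'[' at pos 14: depth = 2
'[' at pos 18: depth = 3
Maximum depth reached: 3

3


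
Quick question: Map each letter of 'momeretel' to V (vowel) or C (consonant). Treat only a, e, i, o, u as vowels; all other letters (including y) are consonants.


Letter mapping: m = C, o = V, m = C, e = V, r = C, e = V, t = C, e = V, l = C.

CVCVCVCVC


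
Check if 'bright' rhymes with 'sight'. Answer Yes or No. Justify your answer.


Rime (stressed vowel + following sounds) of 'bright': -ight = /aɪt/
Rime of 'sight': -ight = /aɪt/
/aɪt/ and /aɪt/ are the same ending sound, so the words rhyme.

Yes


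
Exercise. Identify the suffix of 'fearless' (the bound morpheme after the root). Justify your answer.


The word 'fearless' = 'fear' (root) + '-less' (suffix). The suffix is '-less'.

less


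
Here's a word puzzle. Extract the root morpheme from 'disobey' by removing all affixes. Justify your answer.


Remove prefix 'dis' from 'disobey' to get root 'obey'.

obey


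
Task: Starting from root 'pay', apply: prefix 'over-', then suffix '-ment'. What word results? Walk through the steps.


Step 1: Add prefix 'over-' to 'pay' = 'overpay'
Step 2: Add suffix '-ment' to 'overpay' = 'overpayment'

overpayment


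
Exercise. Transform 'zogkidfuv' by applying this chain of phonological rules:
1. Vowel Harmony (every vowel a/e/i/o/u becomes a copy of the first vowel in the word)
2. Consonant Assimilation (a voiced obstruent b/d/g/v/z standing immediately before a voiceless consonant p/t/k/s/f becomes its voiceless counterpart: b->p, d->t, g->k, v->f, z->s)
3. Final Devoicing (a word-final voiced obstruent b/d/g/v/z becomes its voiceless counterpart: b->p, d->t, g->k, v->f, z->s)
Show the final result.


Starting form: 'zogkidfuv'
Rule 1: Vowel Harmony: all vowels become 'o' (matching first vowel). 'zogkidfuv' -> 'zogkodfov'
Rule 2: Consonant Assimilation: voiced obstruent before voiceless consonant becomes voiceless ('gk' -> 'kk', 'df' -> 'tf'). 'zogkodfov' -> 'zokkotfov'
Rule 3: Final Devoicing: word-final voiced obstruent 'v' becomes voiceless 'f'. 'zokkotfov' -> 'zokkotfof'
Final form: 'zokkotfof'

zokkotfof
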